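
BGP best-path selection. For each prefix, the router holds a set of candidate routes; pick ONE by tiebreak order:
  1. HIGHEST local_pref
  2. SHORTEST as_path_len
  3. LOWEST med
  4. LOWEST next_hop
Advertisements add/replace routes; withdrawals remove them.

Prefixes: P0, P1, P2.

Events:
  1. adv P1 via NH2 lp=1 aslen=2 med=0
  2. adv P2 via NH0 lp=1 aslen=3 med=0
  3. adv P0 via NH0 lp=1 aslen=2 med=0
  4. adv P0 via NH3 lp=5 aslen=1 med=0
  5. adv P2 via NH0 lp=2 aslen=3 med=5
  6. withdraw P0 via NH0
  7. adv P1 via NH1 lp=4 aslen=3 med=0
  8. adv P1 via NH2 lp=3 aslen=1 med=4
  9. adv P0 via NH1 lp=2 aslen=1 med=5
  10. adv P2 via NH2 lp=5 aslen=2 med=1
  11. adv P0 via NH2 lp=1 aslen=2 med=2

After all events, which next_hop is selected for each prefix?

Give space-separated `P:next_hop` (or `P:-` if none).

Op 1: best P0=- P1=NH2 P2=-
Op 2: best P0=- P1=NH2 P2=NH0
Op 3: best P0=NH0 P1=NH2 P2=NH0
Op 4: best P0=NH3 P1=NH2 P2=NH0
Op 5: best P0=NH3 P1=NH2 P2=NH0
Op 6: best P0=NH3 P1=NH2 P2=NH0
Op 7: best P0=NH3 P1=NH1 P2=NH0
Op 8: best P0=NH3 P1=NH1 P2=NH0
Op 9: best P0=NH3 P1=NH1 P2=NH0
Op 10: best P0=NH3 P1=NH1 P2=NH2
Op 11: best P0=NH3 P1=NH1 P2=NH2

Answer: P0:NH3 P1:NH1 P2:NH2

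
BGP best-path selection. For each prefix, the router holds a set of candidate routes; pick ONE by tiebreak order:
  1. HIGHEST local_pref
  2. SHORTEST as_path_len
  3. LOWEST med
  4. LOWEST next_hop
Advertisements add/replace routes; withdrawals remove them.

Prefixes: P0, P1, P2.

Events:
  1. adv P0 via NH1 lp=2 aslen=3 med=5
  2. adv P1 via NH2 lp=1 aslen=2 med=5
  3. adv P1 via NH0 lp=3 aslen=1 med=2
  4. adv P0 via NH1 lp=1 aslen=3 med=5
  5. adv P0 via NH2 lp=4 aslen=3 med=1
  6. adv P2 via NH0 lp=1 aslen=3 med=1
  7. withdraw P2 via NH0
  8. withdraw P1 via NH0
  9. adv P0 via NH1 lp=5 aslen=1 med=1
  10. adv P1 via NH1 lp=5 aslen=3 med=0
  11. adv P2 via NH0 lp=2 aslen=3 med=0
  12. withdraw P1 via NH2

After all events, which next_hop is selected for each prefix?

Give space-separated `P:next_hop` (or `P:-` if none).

Op 1: best P0=NH1 P1=- P2=-
Op 2: best P0=NH1 P1=NH2 P2=-
Op 3: best P0=NH1 P1=NH0 P2=-
Op 4: best P0=NH1 P1=NH0 P2=-
Op 5: best P0=NH2 P1=NH0 P2=-
Op 6: best P0=NH2 P1=NH0 P2=NH0
Op 7: best P0=NH2 P1=NH0 P2=-
Op 8: best P0=NH2 P1=NH2 P2=-
Op 9: best P0=NH1 P1=NH2 P2=-
Op 10: best P0=NH1 P1=NH1 P2=-
Op 11: best P0=NH1 P1=NH1 P2=NH0
Op 12: best P0=NH1 P1=NH1 P2=NH0

Answer: P0:NH1 P1:NH1 P2:NH0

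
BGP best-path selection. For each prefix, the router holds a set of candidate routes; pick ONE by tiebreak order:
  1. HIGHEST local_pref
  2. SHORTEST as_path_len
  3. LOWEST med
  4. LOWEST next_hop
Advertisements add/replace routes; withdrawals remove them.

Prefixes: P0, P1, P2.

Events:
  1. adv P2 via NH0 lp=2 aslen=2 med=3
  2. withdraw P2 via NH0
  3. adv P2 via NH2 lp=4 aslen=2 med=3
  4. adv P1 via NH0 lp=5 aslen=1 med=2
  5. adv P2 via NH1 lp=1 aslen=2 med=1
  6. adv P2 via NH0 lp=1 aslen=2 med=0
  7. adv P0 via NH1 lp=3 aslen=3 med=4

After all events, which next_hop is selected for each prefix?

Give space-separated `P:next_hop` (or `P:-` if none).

Answer: P0:NH1 P1:NH0 P2:NH2

Derivation:
Op 1: best P0=- P1=- P2=NH0
Op 2: best P0=- P1=- P2=-
Op 3: best P0=- P1=- P2=NH2
Op 4: best P0=- P1=NH0 P2=NH2
Op 5: best P0=- P1=NH0 P2=NH2
Op 6: best P0=- P1=NH0 P2=NH2
Op 7: best P0=NH1 P1=NH0 P2=NH2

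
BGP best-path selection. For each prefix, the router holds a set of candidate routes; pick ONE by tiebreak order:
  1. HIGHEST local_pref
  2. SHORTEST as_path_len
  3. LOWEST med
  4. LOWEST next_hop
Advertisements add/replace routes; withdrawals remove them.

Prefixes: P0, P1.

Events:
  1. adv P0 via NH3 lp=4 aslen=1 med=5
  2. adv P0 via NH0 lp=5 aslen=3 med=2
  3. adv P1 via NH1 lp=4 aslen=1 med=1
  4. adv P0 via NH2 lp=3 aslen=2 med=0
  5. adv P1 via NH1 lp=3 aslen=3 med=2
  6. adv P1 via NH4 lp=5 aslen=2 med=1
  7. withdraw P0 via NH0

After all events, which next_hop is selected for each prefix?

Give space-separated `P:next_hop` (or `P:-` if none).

Op 1: best P0=NH3 P1=-
Op 2: best P0=NH0 P1=-
Op 3: best P0=NH0 P1=NH1
Op 4: best P0=NH0 P1=NH1
Op 5: best P0=NH0 P1=NH1
Op 6: best P0=NH0 P1=NH4
Op 7: best P0=NH3 P1=NH4

Answer: P0:NH3 P1:NH4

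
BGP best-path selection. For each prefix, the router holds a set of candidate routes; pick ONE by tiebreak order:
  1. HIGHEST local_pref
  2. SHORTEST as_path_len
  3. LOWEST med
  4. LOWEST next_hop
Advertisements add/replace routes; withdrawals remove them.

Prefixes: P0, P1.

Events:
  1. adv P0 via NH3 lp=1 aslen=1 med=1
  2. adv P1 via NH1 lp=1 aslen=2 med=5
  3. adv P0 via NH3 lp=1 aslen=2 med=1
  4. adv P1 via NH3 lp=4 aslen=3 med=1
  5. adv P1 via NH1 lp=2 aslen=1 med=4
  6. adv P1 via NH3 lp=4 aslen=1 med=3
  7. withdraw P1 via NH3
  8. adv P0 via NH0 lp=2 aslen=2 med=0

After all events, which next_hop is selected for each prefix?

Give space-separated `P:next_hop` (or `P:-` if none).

Answer: P0:NH0 P1:NH1

Derivation:
Op 1: best P0=NH3 P1=-
Op 2: best P0=NH3 P1=NH1
Op 3: best P0=NH3 P1=NH1
Op 4: best P0=NH3 P1=NH3
Op 5: best P0=NH3 P1=NH3
Op 6: best P0=NH3 P1=NH3
Op 7: best P0=NH3 P1=NH1
Op 8: best P0=NH0 P1=NH1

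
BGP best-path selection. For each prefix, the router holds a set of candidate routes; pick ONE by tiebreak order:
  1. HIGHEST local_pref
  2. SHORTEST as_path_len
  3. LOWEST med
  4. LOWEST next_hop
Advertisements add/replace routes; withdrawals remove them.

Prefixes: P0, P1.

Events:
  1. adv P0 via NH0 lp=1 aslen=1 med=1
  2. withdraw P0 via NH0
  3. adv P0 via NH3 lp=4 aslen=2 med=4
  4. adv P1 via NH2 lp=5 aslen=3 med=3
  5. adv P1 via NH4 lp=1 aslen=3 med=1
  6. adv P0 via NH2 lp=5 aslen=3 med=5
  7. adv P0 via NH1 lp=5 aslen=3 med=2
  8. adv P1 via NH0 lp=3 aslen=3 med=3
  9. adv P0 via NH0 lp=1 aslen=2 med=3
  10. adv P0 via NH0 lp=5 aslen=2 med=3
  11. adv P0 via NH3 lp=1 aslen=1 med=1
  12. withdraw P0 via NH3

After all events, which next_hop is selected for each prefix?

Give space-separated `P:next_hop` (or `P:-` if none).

Op 1: best P0=NH0 P1=-
Op 2: best P0=- P1=-
Op 3: best P0=NH3 P1=-
Op 4: best P0=NH3 P1=NH2
Op 5: best P0=NH3 P1=NH2
Op 6: best P0=NH2 P1=NH2
Op 7: best P0=NH1 P1=NH2
Op 8: best P0=NH1 P1=NH2
Op 9: best P0=NH1 P1=NH2
Op 10: best P0=NH0 P1=NH2
Op 11: best P0=NH0 P1=NH2
Op 12: best P0=NH0 P1=NH2

Answer: P0:NH0 P1:NH2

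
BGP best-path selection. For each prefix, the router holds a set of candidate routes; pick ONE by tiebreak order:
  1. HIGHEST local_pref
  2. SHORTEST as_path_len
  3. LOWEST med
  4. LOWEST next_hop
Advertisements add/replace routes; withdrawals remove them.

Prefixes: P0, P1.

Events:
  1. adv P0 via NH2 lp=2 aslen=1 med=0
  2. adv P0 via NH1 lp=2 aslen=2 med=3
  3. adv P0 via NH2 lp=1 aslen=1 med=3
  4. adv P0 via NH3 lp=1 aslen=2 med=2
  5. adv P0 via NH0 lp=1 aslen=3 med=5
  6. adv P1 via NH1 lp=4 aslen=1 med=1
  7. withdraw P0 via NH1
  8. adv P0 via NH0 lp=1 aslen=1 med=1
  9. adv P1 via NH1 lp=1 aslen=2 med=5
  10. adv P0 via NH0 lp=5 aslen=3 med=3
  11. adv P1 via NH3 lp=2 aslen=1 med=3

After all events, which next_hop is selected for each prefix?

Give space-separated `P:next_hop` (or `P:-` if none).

Answer: P0:NH0 P1:NH3

Derivation:
Op 1: best P0=NH2 P1=-
Op 2: best P0=NH2 P1=-
Op 3: best P0=NH1 P1=-
Op 4: best P0=NH1 P1=-
Op 5: best P0=NH1 P1=-
Op 6: best P0=NH1 P1=NH1
Op 7: best P0=NH2 P1=NH1
Op 8: best P0=NH0 P1=NH1
Op 9: best P0=NH0 P1=NH1
Op 10: best P0=NH0 P1=NH1
Op 11: best P0=NH0 P1=NH3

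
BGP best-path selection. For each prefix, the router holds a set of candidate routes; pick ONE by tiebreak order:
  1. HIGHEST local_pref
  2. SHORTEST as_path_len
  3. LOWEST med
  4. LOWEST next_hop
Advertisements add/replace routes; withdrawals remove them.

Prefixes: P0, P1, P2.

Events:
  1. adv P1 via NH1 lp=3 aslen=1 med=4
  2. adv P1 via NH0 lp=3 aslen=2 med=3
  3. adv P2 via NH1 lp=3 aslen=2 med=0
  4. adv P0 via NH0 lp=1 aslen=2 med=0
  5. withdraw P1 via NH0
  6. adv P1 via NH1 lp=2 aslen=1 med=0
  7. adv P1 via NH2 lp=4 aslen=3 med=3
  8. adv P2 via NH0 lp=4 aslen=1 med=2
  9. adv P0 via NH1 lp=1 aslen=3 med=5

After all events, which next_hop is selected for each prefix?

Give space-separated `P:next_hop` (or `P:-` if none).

Op 1: best P0=- P1=NH1 P2=-
Op 2: best P0=- P1=NH1 P2=-
Op 3: best P0=- P1=NH1 P2=NH1
Op 4: best P0=NH0 P1=NH1 P2=NH1
Op 5: best P0=NH0 P1=NH1 P2=NH1
Op 6: best P0=NH0 P1=NH1 P2=NH1
Op 7: best P0=NH0 P1=NH2 P2=NH1
Op 8: best P0=NH0 P1=NH2 P2=NH0
Op 9: best P0=NH0 P1=NH2 P2=NH0

Answer: P0:NH0 P1:NH2 P2:NH0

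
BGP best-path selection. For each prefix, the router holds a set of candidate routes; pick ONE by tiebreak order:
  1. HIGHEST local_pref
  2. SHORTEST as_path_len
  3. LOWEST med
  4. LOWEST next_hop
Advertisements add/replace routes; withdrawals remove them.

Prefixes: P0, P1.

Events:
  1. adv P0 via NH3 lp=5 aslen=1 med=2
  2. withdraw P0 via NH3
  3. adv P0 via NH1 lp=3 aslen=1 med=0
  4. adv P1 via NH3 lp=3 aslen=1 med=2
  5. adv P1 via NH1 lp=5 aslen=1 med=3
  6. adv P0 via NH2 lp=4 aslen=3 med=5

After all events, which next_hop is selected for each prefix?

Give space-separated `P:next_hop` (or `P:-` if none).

Op 1: best P0=NH3 P1=-
Op 2: best P0=- P1=-
Op 3: best P0=NH1 P1=-
Op 4: best P0=NH1 P1=NH3
Op 5: best P0=NH1 P1=NH1
Op 6: best P0=NH2 P1=NH1

Answer: P0:NH2 P1:NH1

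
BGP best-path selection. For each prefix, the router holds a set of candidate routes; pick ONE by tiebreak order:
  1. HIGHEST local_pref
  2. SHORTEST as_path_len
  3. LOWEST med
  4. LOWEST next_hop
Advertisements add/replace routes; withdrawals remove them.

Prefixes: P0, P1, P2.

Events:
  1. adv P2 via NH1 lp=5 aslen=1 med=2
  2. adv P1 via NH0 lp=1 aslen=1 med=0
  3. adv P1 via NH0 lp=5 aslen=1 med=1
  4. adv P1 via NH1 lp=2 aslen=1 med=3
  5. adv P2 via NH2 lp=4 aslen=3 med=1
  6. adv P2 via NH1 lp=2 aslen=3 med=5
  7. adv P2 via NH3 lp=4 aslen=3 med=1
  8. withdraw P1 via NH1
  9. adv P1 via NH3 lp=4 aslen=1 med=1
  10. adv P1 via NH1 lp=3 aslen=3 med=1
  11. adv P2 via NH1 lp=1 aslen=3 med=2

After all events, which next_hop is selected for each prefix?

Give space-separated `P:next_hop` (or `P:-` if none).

Op 1: best P0=- P1=- P2=NH1
Op 2: best P0=- P1=NH0 P2=NH1
Op 3: best P0=- P1=NH0 P2=NH1
Op 4: best P0=- P1=NH0 P2=NH1
Op 5: best P0=- P1=NH0 P2=NH1
Op 6: best P0=- P1=NH0 P2=NH2
Op 7: best P0=- P1=NH0 P2=NH2
Op 8: best P0=- P1=NH0 P2=NH2
Op 9: best P0=- P1=NH0 P2=NH2
Op 10: best P0=- P1=NH0 P2=NH2
Op 11: best P0=- P1=NH0 P2=NH2

Answer: P0:- P1:NH0 P2:NH2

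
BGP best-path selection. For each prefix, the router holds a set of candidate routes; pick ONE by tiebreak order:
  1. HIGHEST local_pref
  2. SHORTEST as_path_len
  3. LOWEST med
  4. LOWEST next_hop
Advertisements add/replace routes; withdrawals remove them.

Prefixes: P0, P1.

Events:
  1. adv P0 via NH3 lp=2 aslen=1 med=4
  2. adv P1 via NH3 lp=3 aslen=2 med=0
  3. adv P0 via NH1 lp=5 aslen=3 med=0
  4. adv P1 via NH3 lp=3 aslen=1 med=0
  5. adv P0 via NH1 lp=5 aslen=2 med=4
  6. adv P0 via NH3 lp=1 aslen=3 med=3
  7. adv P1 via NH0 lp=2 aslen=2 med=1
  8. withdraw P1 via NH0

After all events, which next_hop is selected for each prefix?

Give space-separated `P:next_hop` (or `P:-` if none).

Answer: P0:NH1 P1:NH3

Derivation:
Op 1: best P0=NH3 P1=-
Op 2: best P0=NH3 P1=NH3
Op 3: best P0=NH1 P1=NH3
Op 4: best P0=NH1 P1=NH3
Op 5: best P0=NH1 P1=NH3
Op 6: best P0=NH1 P1=NH3
Op 7: best P0=NH1 P1=NH3
Op 8: best P0=NH1 P1=NH3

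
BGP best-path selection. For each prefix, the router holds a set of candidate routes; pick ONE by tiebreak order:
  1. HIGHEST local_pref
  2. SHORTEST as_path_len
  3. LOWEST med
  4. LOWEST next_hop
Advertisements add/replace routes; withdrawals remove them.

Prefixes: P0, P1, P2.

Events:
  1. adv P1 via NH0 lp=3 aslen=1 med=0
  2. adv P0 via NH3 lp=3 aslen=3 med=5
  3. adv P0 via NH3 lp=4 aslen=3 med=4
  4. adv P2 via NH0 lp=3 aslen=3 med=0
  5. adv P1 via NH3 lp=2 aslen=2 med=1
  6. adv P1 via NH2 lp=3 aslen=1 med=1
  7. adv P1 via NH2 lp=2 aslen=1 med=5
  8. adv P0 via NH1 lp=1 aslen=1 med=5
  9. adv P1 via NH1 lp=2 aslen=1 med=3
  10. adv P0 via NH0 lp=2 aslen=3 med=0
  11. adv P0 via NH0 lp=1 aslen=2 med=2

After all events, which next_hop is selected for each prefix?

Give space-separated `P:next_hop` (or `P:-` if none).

Op 1: best P0=- P1=NH0 P2=-
Op 2: best P0=NH3 P1=NH0 P2=-
Op 3: best P0=NH3 P1=NH0 P2=-
Op 4: best P0=NH3 P1=NH0 P2=NH0
Op 5: best P0=NH3 P1=NH0 P2=NH0
Op 6: best P0=NH3 P1=NH0 P2=NH0
Op 7: best P0=NH3 P1=NH0 P2=NH0
Op 8: best P0=NH3 P1=NH0 P2=NH0
Op 9: best P0=NH3 P1=NH0 P2=NH0
Op 10: best P0=NH3 P1=NH0 P2=NH0
Op 11: best P0=NH3 P1=NH0 P2=NH0

Answer: P0:NH3 P1:NH0 P2:NH0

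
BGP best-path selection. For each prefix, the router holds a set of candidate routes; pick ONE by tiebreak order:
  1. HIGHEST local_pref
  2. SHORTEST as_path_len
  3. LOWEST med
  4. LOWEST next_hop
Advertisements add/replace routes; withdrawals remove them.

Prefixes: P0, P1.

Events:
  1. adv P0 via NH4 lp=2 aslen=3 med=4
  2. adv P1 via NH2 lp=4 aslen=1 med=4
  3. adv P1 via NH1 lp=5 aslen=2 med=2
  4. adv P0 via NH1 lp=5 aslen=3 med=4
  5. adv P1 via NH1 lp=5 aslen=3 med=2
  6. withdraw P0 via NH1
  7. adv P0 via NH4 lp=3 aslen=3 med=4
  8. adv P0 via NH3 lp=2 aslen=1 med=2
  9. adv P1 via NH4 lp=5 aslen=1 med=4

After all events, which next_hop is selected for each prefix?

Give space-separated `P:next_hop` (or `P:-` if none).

Op 1: best P0=NH4 P1=-
Op 2: best P0=NH4 P1=NH2
Op 3: best P0=NH4 P1=NH1
Op 4: best P0=NH1 P1=NH1
Op 5: best P0=NH1 P1=NH1
Op 6: best P0=NH4 P1=NH1
Op 7: best P0=NH4 P1=NH1
Op 8: best P0=NH4 P1=NH1
Op 9: best P0=NH4 P1=NH4

Answer: P0:NH4 P1:NH4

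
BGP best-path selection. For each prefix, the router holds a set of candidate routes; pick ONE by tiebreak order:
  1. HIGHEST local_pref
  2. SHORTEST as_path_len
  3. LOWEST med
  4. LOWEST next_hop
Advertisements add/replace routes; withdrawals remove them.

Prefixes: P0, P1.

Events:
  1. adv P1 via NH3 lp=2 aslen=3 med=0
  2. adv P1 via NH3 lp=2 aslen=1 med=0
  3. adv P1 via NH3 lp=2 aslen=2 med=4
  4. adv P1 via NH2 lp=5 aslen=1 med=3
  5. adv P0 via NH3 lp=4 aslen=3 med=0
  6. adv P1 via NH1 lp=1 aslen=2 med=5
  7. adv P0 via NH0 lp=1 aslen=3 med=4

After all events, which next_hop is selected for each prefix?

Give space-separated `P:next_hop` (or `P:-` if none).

Answer: P0:NH3 P1:NH2

Derivation:
Op 1: best P0=- P1=NH3
Op 2: best P0=- P1=NH3
Op 3: best P0=- P1=NH3
Op 4: best P0=- P1=NH2
Op 5: best P0=NH3 P1=NH2
Op 6: best P0=NH3 P1=NH2
Op 7: best P0=NH3 P1=NH2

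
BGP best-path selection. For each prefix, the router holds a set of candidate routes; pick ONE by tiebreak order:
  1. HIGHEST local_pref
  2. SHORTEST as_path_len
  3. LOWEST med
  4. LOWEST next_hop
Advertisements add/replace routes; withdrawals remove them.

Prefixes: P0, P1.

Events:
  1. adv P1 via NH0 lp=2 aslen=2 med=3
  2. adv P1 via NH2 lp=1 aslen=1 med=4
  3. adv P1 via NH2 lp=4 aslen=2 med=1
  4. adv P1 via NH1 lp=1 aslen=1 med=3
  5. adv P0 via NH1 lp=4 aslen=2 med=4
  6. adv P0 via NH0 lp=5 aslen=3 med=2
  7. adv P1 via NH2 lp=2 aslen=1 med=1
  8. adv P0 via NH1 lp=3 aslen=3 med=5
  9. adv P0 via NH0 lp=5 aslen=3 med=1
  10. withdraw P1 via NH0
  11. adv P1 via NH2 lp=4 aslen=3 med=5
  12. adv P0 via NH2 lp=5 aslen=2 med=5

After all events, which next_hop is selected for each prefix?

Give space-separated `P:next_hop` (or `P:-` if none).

Answer: P0:NH2 P1:NH2

Derivation:
Op 1: best P0=- P1=NH0
Op 2: best P0=- P1=NH0
Op 3: best P0=- P1=NH2
Op 4: best P0=- P1=NH2
Op 5: best P0=NH1 P1=NH2
Op 6: best P0=NH0 P1=NH2
Op 7: best P0=NH0 P1=NH2
Op 8: best P0=NH0 P1=NH2
Op 9: best P0=NH0 P1=NH2
Op 10: best P0=NH0 P1=NH2
Op 11: best P0=NH0 P1=NH2
Op 12: best P0=NH2 P1=NH2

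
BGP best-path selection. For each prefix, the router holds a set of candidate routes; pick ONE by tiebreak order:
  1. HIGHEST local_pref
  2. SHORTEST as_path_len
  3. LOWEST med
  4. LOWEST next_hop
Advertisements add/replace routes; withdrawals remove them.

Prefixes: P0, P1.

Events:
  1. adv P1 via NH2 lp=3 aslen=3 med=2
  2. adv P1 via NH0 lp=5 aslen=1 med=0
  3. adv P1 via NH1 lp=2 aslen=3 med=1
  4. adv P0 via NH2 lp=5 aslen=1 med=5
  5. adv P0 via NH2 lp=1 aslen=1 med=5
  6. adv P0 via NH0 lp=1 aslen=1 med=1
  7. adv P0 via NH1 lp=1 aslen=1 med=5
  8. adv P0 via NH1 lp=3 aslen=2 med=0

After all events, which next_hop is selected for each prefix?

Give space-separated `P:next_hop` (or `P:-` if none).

Op 1: best P0=- P1=NH2
Op 2: best P0=- P1=NH0
Op 3: best P0=- P1=NH0
Op 4: best P0=NH2 P1=NH0
Op 5: best P0=NH2 P1=NH0
Op 6: best P0=NH0 P1=NH0
Op 7: best P0=NH0 P1=NH0
Op 8: best P0=NH1 P1=NH0

Answer: P0:NH1 P1:NH0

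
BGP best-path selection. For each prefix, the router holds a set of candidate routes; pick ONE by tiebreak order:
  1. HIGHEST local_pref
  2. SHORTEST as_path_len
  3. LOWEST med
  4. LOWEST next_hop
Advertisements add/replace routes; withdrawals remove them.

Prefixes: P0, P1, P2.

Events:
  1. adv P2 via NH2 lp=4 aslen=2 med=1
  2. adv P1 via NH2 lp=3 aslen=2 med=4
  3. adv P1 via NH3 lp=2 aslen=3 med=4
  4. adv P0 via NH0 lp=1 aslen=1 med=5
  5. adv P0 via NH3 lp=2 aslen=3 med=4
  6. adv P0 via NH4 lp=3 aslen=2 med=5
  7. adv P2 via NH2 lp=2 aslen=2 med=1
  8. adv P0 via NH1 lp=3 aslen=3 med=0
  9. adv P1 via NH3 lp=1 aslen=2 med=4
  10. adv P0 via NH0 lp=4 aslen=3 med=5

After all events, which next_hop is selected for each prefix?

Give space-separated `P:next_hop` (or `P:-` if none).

Op 1: best P0=- P1=- P2=NH2
Op 2: best P0=- P1=NH2 P2=NH2
Op 3: best P0=- P1=NH2 P2=NH2
Op 4: best P0=NH0 P1=NH2 P2=NH2
Op 5: best P0=NH3 P1=NH2 P2=NH2
Op 6: best P0=NH4 P1=NH2 P2=NH2
Op 7: best P0=NH4 P1=NH2 P2=NH2
Op 8: best P0=NH4 P1=NH2 P2=NH2
Op 9: best P0=NH4 P1=NH2 P2=NH2
Op 10: best P0=NH0 P1=NH2 P2=NH2

Answer: P0:NH0 P1:NH2 P2:NH2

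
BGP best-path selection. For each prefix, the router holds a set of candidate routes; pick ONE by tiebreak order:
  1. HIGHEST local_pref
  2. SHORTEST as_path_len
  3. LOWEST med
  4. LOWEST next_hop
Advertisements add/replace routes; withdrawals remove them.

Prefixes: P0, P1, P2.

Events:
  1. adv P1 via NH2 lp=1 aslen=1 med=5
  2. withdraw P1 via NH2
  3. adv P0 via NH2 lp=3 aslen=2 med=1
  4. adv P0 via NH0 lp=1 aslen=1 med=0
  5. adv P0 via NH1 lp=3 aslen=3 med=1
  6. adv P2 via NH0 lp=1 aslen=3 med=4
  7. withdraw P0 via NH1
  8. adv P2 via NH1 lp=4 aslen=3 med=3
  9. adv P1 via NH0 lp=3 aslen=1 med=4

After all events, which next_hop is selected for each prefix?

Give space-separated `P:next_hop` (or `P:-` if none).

Answer: P0:NH2 P1:NH0 P2:NH1

Derivation:
Op 1: best P0=- P1=NH2 P2=-
Op 2: best P0=- P1=- P2=-
Op 3: best P0=NH2 P1=- P2=-
Op 4: best P0=NH2 P1=- P2=-
Op 5: best P0=NH2 P1=- P2=-
Op 6: best P0=NH2 P1=- P2=NH0
Op 7: best P0=NH2 P1=- P2=NH0
Op 8: best P0=NH2 P1=- P2=NH1
Op 9: best P0=NH2 P1=NH0 P2=NH1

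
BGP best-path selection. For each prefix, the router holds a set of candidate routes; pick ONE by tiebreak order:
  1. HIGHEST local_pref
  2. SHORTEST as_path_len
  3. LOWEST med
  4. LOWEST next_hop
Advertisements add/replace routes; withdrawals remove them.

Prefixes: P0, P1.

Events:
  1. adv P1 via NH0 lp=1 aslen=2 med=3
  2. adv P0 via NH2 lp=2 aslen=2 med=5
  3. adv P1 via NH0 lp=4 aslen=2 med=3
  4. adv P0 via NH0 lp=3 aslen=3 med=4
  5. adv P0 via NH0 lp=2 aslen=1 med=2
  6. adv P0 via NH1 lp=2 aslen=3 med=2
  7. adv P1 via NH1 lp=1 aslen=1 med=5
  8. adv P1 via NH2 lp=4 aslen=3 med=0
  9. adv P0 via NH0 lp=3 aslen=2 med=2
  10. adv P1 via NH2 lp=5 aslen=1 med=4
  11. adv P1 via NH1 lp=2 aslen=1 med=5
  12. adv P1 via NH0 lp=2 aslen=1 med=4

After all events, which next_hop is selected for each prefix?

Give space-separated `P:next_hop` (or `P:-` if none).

Answer: P0:NH0 P1:NH2

Derivation:
Op 1: best P0=- P1=NH0
Op 2: best P0=NH2 P1=NH0
Op 3: best P0=NH2 P1=NH0
Op 4: best P0=NH0 P1=NH0
Op 5: best P0=NH0 P1=NH0
Op 6: best P0=NH0 P1=NH0
Op 7: best P0=NH0 P1=NH0
Op 8: best P0=NH0 P1=NH0
Op 9: best P0=NH0 P1=NH0
Op 10: best P0=NH0 P1=NH2
Op 11: best P0=NH0 P1=NH2
Op 12: best P0=NH0 P1=NH2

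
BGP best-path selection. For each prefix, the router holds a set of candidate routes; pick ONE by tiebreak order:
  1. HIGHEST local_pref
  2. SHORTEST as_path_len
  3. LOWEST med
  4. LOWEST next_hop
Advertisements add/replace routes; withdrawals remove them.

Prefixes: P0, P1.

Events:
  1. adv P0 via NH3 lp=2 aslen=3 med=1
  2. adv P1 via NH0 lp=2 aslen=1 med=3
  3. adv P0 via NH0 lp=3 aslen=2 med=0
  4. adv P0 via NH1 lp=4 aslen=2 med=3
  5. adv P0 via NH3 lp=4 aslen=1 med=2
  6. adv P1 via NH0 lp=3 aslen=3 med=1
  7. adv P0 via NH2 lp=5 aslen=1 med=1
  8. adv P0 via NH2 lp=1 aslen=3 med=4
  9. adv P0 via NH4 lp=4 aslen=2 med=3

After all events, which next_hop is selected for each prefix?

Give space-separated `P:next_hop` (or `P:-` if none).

Op 1: best P0=NH3 P1=-
Op 2: best P0=NH3 P1=NH0
Op 3: best P0=NH0 P1=NH0
Op 4: best P0=NH1 P1=NH0
Op 5: best P0=NH3 P1=NH0
Op 6: best P0=NH3 P1=NH0
Op 7: best P0=NH2 P1=NH0
Op 8: best P0=NH3 P1=NH0
Op 9: best P0=NH3 P1=NH0

Answer: P0:NH3 P1:NH0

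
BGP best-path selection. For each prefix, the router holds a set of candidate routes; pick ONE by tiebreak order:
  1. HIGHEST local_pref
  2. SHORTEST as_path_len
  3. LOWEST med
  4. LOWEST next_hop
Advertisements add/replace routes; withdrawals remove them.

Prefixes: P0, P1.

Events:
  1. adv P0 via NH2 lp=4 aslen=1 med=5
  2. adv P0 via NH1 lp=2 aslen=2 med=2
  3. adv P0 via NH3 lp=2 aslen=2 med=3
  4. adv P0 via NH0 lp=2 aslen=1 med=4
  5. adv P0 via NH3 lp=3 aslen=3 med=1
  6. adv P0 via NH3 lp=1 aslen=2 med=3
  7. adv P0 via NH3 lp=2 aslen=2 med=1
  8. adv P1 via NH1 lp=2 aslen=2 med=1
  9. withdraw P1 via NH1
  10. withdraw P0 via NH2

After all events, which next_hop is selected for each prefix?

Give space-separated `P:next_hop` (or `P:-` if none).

Answer: P0:NH0 P1:-

Derivation:
Op 1: best P0=NH2 P1=-
Op 2: best P0=NH2 P1=-
Op 3: best P0=NH2 P1=-
Op 4: best P0=NH2 P1=-
Op 5: best P0=NH2 P1=-
Op 6: best P0=NH2 P1=-
Op 7: best P0=NH2 P1=-
Op 8: best P0=NH2 P1=NH1
Op 9: best P0=NH2 P1=-
Op 10: best P0=NH0 P1=-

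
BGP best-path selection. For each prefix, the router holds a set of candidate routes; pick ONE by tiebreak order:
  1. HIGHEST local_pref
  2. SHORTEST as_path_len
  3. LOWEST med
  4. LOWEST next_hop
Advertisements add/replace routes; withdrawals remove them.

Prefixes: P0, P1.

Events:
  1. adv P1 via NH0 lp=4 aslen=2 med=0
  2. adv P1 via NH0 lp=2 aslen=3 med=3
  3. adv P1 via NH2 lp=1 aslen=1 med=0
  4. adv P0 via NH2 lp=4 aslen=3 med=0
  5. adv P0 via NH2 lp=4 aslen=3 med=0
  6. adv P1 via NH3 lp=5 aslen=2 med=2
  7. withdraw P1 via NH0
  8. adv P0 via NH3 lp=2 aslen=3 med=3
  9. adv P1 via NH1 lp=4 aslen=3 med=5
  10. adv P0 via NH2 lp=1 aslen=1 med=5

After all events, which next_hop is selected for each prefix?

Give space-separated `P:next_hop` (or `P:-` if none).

Answer: P0:NH3 P1:NH3

Derivation:
Op 1: best P0=- P1=NH0
Op 2: best P0=- P1=NH0
Op 3: best P0=- P1=NH0
Op 4: best P0=NH2 P1=NH0
Op 5: best P0=NH2 P1=NH0
Op 6: best P0=NH2 P1=NH3
Op 7: best P0=NH2 P1=NH3
Op 8: best P0=NH2 P1=NH3
Op 9: best P0=NH2 P1=NH3
Op 10: best P0=NH3 P1=NH3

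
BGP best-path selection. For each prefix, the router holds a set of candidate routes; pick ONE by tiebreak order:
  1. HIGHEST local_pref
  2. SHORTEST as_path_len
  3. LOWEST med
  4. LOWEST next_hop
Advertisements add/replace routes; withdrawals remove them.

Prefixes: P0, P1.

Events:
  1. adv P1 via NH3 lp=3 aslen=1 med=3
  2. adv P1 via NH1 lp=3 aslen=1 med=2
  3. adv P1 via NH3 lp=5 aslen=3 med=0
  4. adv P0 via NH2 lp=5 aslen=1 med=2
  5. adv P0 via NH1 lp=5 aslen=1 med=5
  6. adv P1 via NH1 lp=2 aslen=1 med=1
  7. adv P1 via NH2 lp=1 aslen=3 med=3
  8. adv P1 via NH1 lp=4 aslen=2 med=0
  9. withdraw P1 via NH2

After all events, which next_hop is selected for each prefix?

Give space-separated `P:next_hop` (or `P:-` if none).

Op 1: best P0=- P1=NH3
Op 2: best P0=- P1=NH1
Op 3: best P0=- P1=NH3
Op 4: best P0=NH2 P1=NH3
Op 5: best P0=NH2 P1=NH3
Op 6: best P0=NH2 P1=NH3
Op 7: best P0=NH2 P1=NH3
Op 8: best P0=NH2 P1=NH3
Op 9: best P0=NH2 P1=NH3

Answer: P0:NH2 P1:NH3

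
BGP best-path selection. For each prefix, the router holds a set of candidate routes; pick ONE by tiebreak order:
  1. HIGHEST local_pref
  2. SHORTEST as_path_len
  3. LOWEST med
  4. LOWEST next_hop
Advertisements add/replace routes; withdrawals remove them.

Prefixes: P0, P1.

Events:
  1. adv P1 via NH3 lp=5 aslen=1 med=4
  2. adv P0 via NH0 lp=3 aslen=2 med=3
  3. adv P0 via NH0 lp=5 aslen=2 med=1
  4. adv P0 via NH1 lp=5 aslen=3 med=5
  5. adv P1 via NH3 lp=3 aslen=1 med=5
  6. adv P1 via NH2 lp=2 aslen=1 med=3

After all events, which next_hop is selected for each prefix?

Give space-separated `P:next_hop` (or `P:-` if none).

Op 1: best P0=- P1=NH3
Op 2: best P0=NH0 P1=NH3
Op 3: best P0=NH0 P1=NH3
Op 4: best P0=NH0 P1=NH3
Op 5: best P0=NH0 P1=NH3
Op 6: best P0=NH0 P1=NH3

Answer: P0:NH0 P1:NH3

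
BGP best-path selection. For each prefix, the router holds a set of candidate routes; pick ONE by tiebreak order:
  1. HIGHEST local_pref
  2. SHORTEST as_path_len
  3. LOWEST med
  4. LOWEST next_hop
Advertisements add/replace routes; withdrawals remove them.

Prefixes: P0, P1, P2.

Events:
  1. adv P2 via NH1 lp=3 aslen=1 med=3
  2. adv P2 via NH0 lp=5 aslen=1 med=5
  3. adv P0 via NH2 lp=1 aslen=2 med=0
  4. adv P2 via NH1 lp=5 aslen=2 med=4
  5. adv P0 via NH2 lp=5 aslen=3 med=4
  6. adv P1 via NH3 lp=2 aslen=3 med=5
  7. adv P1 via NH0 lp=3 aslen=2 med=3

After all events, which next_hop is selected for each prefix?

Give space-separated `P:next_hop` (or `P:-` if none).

Op 1: best P0=- P1=- P2=NH1
Op 2: best P0=- P1=- P2=NH0
Op 3: best P0=NH2 P1=- P2=NH0
Op 4: best P0=NH2 P1=- P2=NH0
Op 5: best P0=NH2 P1=- P2=NH0
Op 6: best P0=NH2 P1=NH3 P2=NH0
Op 7: best P0=NH2 P1=NH0 P2=NH0

Answer: P0:NH2 P1:NH0 P2:NH0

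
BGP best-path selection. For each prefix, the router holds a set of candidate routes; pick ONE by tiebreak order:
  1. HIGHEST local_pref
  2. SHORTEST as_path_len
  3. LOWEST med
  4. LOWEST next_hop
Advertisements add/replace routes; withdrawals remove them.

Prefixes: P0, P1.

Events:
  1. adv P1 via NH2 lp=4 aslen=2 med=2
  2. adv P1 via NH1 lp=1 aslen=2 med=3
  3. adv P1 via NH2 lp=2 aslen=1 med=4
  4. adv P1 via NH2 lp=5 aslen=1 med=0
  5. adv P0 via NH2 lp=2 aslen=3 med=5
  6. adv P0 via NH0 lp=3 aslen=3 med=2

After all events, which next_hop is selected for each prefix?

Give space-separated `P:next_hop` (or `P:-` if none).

Op 1: best P0=- P1=NH2
Op 2: best P0=- P1=NH2
Op 3: best P0=- P1=NH2
Op 4: best P0=- P1=NH2
Op 5: best P0=NH2 P1=NH2
Op 6: best P0=NH0 P1=NH2

Answer: P0:NH0 P1:NH2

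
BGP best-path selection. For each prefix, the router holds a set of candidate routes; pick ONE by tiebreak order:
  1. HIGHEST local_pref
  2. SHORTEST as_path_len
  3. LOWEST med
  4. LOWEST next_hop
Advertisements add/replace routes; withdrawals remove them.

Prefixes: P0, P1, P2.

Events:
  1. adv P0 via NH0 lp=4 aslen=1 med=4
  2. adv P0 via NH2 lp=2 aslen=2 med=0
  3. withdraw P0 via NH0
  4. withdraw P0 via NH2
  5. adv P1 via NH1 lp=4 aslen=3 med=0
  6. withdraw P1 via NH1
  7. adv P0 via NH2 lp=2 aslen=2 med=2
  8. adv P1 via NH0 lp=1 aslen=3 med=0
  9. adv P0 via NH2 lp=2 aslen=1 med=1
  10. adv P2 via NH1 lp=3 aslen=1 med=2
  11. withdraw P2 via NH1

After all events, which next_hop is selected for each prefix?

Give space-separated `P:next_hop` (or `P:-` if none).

Op 1: best P0=NH0 P1=- P2=-
Op 2: best P0=NH0 P1=- P2=-
Op 3: best P0=NH2 P1=- P2=-
Op 4: best P0=- P1=- P2=-
Op 5: best P0=- P1=NH1 P2=-
Op 6: best P0=- P1=- P2=-
Op 7: best P0=NH2 P1=- P2=-
Op 8: best P0=NH2 P1=NH0 P2=-
Op 9: best P0=NH2 P1=NH0 P2=-
Op 10: best P0=NH2 P1=NH0 P2=NH1
Op 11: best P0=NH2 P1=NH0 P2=-

Answer: P0:NH2 P1:NH0 P2:-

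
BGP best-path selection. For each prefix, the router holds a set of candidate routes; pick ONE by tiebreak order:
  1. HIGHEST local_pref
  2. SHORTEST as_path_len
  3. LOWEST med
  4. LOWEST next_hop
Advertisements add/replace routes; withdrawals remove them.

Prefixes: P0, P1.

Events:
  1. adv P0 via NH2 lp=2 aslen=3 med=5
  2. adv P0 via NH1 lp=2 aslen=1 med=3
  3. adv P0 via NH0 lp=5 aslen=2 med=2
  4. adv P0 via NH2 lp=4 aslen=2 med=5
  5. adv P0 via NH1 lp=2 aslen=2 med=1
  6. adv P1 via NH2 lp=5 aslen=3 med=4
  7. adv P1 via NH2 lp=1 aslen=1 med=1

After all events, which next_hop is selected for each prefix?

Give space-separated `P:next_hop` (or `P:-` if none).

Op 1: best P0=NH2 P1=-
Op 2: best P0=NH1 P1=-
Op 3: best P0=NH0 P1=-
Op 4: best P0=NH0 P1=-
Op 5: best P0=NH0 P1=-
Op 6: best P0=NH0 P1=NH2
Op 7: best P0=NH0 P1=NH2

Answer: P0:NH0 P1:NH2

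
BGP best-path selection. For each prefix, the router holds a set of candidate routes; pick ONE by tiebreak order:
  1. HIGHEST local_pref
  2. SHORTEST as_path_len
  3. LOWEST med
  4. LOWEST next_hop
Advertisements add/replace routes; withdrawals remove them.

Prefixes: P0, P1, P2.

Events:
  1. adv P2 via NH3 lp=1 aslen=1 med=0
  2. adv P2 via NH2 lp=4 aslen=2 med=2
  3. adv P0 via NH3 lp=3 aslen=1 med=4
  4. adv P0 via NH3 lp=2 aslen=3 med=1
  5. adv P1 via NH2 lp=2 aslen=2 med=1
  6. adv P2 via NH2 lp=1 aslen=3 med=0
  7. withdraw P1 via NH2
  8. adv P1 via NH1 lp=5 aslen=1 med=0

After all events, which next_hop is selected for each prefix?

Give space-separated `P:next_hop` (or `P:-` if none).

Answer: P0:NH3 P1:NH1 P2:NH3

Derivation:
Op 1: best P0=- P1=- P2=NH3
Op 2: best P0=- P1=- P2=NH2
Op 3: best P0=NH3 P1=- P2=NH2
Op 4: best P0=NH3 P1=- P2=NH2
Op 5: best P0=NH3 P1=NH2 P2=NH2
Op 6: best P0=NH3 P1=NH2 P2=NH3
Op 7: best P0=NH3 P1=- P2=NH3
Op 8: best P0=NH3 P1=NH1 P2=NH3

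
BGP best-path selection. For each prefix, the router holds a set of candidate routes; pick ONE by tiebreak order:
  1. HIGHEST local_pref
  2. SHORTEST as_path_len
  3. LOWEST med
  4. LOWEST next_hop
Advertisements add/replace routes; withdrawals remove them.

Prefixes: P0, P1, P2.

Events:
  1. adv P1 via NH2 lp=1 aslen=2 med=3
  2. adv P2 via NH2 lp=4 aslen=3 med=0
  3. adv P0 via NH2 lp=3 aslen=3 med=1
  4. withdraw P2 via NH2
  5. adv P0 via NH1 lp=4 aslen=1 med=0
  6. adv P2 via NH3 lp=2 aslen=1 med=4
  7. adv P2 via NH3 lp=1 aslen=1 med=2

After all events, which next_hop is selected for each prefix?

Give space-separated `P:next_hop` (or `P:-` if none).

Op 1: best P0=- P1=NH2 P2=-
Op 2: best P0=- P1=NH2 P2=NH2
Op 3: best P0=NH2 P1=NH2 P2=NH2
Op 4: best P0=NH2 P1=NH2 P2=-
Op 5: best P0=NH1 P1=NH2 P2=-
Op 6: best P0=NH1 P1=NH2 P2=NH3
Op 7: best P0=NH1 P1=NH2 P2=NH3

Answer: P0:NH1 P1:NH2 P2:NH3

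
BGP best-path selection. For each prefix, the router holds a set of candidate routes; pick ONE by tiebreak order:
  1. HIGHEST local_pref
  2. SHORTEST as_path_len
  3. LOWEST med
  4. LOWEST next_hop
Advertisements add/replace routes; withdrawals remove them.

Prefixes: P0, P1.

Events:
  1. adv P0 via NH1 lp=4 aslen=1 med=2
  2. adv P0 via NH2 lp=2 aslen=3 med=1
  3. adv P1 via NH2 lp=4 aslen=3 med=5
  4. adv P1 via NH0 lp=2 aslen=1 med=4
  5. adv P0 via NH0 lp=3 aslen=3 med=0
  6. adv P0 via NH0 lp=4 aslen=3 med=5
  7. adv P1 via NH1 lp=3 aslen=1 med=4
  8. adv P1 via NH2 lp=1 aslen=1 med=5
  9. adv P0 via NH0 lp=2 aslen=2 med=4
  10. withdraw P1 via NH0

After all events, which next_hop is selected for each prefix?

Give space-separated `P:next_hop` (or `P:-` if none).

Op 1: best P0=NH1 P1=-
Op 2: best P0=NH1 P1=-
Op 3: best P0=NH1 P1=NH2
Op 4: best P0=NH1 P1=NH2
Op 5: best P0=NH1 P1=NH2
Op 6: best P0=NH1 P1=NH2
Op 7: best P0=NH1 P1=NH2
Op 8: best P0=NH1 P1=NH1
Op 9: best P0=NH1 P1=NH1
Op 10: best P0=NH1 P1=NH1

Answer: P0:NH1 P1:NH1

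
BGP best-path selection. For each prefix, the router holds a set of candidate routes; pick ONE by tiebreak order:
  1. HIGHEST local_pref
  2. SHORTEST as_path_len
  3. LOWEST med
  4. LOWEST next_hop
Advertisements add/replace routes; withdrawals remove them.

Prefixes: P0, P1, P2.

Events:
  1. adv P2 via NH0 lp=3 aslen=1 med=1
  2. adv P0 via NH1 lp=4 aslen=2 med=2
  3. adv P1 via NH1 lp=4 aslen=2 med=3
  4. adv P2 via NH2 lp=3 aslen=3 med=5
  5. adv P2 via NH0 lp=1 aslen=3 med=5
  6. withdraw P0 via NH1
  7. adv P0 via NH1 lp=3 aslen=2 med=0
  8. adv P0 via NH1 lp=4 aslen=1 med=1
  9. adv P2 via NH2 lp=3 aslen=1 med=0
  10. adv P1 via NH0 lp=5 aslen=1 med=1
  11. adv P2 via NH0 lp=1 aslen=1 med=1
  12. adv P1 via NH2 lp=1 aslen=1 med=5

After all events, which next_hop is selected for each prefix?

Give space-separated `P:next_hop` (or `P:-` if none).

Op 1: best P0=- P1=- P2=NH0
Op 2: best P0=NH1 P1=- P2=NH0
Op 3: best P0=NH1 P1=NH1 P2=NH0
Op 4: best P0=NH1 P1=NH1 P2=NH0
Op 5: best P0=NH1 P1=NH1 P2=NH2
Op 6: best P0=- P1=NH1 P2=NH2
Op 7: best P0=NH1 P1=NH1 P2=NH2
Op 8: best P0=NH1 P1=NH1 P2=NH2
Op 9: best P0=NH1 P1=NH1 P2=NH2
Op 10: best P0=NH1 P1=NH0 P2=NH2
Op 11: best P0=NH1 P1=NH0 P2=NH2
Op 12: best P0=NH1 P1=NH0 P2=NH2

Answer: P0:NH1 P1:NH0 P2:NH2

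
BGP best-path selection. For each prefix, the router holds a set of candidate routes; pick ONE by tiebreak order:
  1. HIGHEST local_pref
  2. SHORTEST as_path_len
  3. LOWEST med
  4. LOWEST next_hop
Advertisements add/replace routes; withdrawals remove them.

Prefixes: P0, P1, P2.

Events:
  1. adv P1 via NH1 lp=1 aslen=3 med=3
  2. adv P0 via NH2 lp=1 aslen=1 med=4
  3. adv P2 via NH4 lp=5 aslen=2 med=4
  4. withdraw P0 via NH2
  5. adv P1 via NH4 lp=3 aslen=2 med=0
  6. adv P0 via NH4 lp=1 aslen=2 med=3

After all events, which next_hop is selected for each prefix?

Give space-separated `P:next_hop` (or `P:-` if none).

Op 1: best P0=- P1=NH1 P2=-
Op 2: best P0=NH2 P1=NH1 P2=-
Op 3: best P0=NH2 P1=NH1 P2=NH4
Op 4: best P0=- P1=NH1 P2=NH4
Op 5: best P0=- P1=NH4 P2=NH4
Op 6: best P0=NH4 P1=NH4 P2=NH4

Answer: P0:NH4 P1:NH4 P2:NH4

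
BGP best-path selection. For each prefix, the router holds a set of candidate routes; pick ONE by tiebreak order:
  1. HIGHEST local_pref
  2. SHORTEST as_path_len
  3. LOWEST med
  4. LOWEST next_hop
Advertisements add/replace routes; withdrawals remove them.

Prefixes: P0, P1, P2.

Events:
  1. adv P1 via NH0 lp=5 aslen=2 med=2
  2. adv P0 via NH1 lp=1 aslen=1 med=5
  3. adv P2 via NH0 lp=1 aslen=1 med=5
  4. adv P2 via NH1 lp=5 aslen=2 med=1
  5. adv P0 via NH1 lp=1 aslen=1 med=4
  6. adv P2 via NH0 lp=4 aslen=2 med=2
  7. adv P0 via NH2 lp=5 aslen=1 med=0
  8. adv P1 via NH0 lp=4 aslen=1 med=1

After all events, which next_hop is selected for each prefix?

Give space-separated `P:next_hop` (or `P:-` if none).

Answer: P0:NH2 P1:NH0 P2:NH1

Derivation:
Op 1: best P0=- P1=NH0 P2=-
Op 2: best P0=NH1 P1=NH0 P2=-
Op 3: best P0=NH1 P1=NH0 P2=NH0
Op 4: best P0=NH1 P1=NH0 P2=NH1
Op 5: best P0=NH1 P1=NH0 P2=NH1
Op 6: best P0=NH1 P1=NH0 P2=NH1
Op 7: best P0=NH2 P1=NH0 P2=NH1
Op 8: best P0=NH2 P1=NH0 P2=NH1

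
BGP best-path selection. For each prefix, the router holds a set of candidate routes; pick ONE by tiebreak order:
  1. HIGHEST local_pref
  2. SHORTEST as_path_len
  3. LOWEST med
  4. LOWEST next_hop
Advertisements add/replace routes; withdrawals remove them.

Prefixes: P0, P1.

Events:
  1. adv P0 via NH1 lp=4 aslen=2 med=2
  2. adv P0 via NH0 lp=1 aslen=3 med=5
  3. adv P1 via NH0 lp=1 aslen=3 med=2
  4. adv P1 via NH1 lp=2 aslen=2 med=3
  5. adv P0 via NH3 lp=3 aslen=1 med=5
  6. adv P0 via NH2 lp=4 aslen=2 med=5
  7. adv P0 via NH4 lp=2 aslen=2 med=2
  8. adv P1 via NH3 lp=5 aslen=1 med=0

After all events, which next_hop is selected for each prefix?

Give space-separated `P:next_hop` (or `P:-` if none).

Op 1: best P0=NH1 P1=-
Op 2: best P0=NH1 P1=-
Op 3: best P0=NH1 P1=NH0
Op 4: best P0=NH1 P1=NH1
Op 5: best P0=NH1 P1=NH1
Op 6: best P0=NH1 P1=NH1
Op 7: best P0=NH1 P1=NH1
Op 8: best P0=NH1 P1=NH3

Answer: P0:NH1 P1:NH3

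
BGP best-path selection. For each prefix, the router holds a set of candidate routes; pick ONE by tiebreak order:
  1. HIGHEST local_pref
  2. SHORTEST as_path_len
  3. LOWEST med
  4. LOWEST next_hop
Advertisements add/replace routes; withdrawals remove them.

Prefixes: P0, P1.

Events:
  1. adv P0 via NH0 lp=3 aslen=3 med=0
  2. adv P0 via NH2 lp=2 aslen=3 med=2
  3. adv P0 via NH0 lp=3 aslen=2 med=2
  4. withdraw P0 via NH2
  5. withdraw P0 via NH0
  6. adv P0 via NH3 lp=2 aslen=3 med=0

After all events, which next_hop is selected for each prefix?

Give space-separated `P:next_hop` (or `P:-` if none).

Op 1: best P0=NH0 P1=-
Op 2: best P0=NH0 P1=-
Op 3: best P0=NH0 P1=-
Op 4: best P0=NH0 P1=-
Op 5: best P0=- P1=-
Op 6: best P0=NH3 P1=-

Answer: P0:NH3 P1:-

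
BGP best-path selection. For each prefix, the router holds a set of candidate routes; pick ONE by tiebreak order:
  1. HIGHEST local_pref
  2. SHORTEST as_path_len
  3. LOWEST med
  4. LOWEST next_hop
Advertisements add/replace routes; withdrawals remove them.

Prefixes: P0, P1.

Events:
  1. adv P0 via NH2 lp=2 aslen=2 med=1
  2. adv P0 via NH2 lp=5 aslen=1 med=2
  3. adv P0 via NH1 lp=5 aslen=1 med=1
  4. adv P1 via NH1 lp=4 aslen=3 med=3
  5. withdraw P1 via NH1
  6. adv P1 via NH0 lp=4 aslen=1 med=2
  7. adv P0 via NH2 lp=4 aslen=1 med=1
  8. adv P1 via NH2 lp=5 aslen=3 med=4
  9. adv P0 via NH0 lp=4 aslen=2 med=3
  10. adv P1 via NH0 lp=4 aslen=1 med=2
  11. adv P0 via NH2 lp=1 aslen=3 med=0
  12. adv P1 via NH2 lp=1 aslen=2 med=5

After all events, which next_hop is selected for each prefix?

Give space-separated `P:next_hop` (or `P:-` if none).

Op 1: best P0=NH2 P1=-
Op 2: best P0=NH2 P1=-
Op 3: best P0=NH1 P1=-
Op 4: best P0=NH1 P1=NH1
Op 5: best P0=NH1 P1=-
Op 6: best P0=NH1 P1=NH0
Op 7: best P0=NH1 P1=NH0
Op 8: best P0=NH1 P1=NH2
Op 9: best P0=NH1 P1=NH2
Op 10: best P0=NH1 P1=NH2
Op 11: best P0=NH1 P1=NH2
Op 12: best P0=NH1 P1=NH0

Answer: P0:NH1 P1:NH0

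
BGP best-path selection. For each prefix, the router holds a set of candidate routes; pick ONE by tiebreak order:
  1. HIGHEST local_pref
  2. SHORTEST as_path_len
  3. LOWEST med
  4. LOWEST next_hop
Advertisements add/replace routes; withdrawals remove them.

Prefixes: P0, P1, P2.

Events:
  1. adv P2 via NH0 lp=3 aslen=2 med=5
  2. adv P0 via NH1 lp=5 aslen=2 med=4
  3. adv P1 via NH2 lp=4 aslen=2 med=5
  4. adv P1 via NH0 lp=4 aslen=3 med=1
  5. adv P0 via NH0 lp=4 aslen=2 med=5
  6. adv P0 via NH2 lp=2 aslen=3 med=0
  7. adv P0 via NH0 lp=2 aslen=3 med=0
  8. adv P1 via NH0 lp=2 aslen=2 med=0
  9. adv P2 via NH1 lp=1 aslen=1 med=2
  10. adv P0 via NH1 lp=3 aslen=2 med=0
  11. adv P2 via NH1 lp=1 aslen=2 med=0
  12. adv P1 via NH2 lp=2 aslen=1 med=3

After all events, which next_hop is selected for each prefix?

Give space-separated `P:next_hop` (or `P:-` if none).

Op 1: best P0=- P1=- P2=NH0
Op 2: best P0=NH1 P1=- P2=NH0
Op 3: best P0=NH1 P1=NH2 P2=NH0
Op 4: best P0=NH1 P1=NH2 P2=NH0
Op 5: best P0=NH1 P1=NH2 P2=NH0
Op 6: best P0=NH1 P1=NH2 P2=NH0
Op 7: best P0=NH1 P1=NH2 P2=NH0
Op 8: best P0=NH1 P1=NH2 P2=NH0
Op 9: best P0=NH1 P1=NH2 P2=NH0
Op 10: best P0=NH1 P1=NH2 P2=NH0
Op 11: best P0=NH1 P1=NH2 P2=NH0
Op 12: best P0=NH1 P1=NH2 P2=NH0

Answer: P0:NH1 P1:NH2 P2:NH0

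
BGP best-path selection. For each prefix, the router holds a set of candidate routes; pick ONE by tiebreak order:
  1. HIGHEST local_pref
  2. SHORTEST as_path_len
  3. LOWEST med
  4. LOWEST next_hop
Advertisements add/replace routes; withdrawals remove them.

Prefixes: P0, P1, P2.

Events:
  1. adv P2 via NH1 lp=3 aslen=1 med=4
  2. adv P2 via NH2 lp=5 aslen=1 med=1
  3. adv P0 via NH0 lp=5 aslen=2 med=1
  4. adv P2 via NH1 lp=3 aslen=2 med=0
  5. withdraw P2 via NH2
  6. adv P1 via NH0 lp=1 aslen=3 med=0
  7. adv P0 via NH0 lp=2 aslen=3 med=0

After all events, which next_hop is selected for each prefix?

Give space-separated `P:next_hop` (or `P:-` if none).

Answer: P0:NH0 P1:NH0 P2:NH1

Derivation:
Op 1: best P0=- P1=- P2=NH1
Op 2: best P0=- P1=- P2=NH2
Op 3: best P0=NH0 P1=- P2=NH2
Op 4: best P0=NH0 P1=- P2=NH2
Op 5: best P0=NH0 P1=- P2=NH1
Op 6: best P0=NH0 P1=NH0 P2=NH1
Op 7: best P0=NH0 P1=NH0 P2=NH1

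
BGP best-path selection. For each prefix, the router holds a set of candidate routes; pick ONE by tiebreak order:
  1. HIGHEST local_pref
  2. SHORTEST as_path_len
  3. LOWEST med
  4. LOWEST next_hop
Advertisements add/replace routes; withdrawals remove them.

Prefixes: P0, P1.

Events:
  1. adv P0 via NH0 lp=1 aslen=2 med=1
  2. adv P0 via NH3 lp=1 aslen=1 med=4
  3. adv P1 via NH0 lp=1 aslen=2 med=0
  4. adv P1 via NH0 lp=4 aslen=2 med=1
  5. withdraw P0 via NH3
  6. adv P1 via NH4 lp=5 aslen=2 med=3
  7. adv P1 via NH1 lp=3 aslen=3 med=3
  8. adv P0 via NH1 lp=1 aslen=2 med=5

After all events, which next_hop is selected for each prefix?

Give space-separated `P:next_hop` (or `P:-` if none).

Op 1: best P0=NH0 P1=-
Op 2: best P0=NH3 P1=-
Op 3: best P0=NH3 P1=NH0
Op 4: best P0=NH3 P1=NH0
Op 5: best P0=NH0 P1=NH0
Op 6: best P0=NH0 P1=NH4
Op 7: best P0=NH0 P1=NH4
Op 8: best P0=NH0 P1=NH4

Answer: P0:NH0 P1:NH4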